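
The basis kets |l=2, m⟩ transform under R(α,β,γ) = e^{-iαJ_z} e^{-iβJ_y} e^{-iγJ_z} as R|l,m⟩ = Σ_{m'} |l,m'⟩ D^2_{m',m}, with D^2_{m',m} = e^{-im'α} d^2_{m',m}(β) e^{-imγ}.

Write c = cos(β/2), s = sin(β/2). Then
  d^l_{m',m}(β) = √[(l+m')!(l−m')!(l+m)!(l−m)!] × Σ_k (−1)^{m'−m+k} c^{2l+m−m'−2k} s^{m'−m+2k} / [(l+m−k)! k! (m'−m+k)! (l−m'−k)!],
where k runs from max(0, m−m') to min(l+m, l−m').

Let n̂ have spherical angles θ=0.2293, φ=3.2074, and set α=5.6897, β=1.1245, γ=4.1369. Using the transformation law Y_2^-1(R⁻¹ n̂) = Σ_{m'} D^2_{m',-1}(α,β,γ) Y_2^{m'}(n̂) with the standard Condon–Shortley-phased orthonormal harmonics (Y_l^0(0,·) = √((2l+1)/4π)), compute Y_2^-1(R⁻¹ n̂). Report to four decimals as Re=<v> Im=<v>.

Need the full column D^2_{m',-1} for m'=−2..2 at α=5.6897, β=1.1245, γ=4.1369.
cos(β/2)=0.846058, sin(β/2)=0.533091
d^2_{-2,-1}: single k=1 term ⇒ +0.645701;  D = -0.633878+0.123001i
d^2_{-1,-1}: k∈[0..1] ⇒ +0.512389 -0.610273 = -0.097884;  D = +0.090087+0.038282i
d^2_{0,-1}: k∈[0..1] ⇒ -0.790819 +0.313964 = -0.476855;  D = +0.259526+0.400046i
d^2_{1,-1}: k∈[0..1] ⇒ +0.610273 -0.080762 = +0.529511;  D = +0.009529-0.529426i
d^2_{2,-1}: single k=0 term ⇒ -0.256351;  D = -0.147166+0.209900i
Y_2^{m'}(θ=0.2293,φ=3.2074) and Σ D·Y over m':
  (-0.6339+0.1230i)·(+0.0198-0.0026i)  (+0.0901+0.0383i)·(-0.1706+0.0112i)  (+0.2595+0.4000i)·(+0.5819+0.0000i)  (+0.0095-0.5294i)·(+0.1706+0.0112i)  (-0.1472+0.2099i)·(+0.0198+0.0026i)
Y_2^-1(R⁻¹ n̂) = +0.127116+0.144900i

Re=0.1271 Im=0.1449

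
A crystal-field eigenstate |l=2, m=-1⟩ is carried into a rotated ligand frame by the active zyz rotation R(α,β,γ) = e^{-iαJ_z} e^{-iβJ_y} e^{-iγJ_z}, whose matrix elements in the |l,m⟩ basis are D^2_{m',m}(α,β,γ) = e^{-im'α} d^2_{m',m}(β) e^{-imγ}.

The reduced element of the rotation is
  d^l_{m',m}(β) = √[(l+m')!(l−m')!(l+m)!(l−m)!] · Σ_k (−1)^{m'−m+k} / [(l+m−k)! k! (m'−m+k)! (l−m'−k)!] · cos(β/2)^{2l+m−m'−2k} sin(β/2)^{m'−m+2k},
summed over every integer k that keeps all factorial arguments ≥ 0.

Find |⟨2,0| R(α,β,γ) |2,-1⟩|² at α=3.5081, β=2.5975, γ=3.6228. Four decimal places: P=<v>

Split into d^2_{0,-1}(β=2.5975) × two z-phases.
Half-angle: c=0.268703, s=0.963223. N=√(2·2·1·6)=4.898979
k: max(0,(-1)−(0))=0 … min(2+(-1),2−(0))=1
  k=0: (−1)^1·4.8990/(2)·0.2687^3·0.9632^1 = -0.045774
  k=1: (−1)^2·4.8990/(2)·0.2687^1·0.9632^3 = +0.588205
d^2_{0,-1}(2.5975) = -0.045774 +0.588205 = +0.542431
|D^2_{0,-1}|² = |d^2_{0,-1}(β)|² = (+0.542431)² = 0.294231 (the z-rotation phases have unit modulus)

P=0.2942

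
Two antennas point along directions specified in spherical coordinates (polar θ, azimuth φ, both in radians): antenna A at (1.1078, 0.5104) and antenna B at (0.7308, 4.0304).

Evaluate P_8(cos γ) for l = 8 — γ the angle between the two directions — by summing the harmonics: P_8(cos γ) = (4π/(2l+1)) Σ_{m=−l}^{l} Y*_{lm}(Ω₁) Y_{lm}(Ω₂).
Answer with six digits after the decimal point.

Expand P_8 via completeness: Σ_{m} conj(Y_{8,m}) at Ω₁ times Y_{8,m} at Ω₂ —
  m=-8: (-0.124566-0.171136i) × (+0.013744-0.014946i) = -0.004270-0.000490i  (running Σ = -0.004270-0.000490i)
  m=-7: (-0.383962-0.176655i) × (-0.090439-0.005572i) = +0.033741+0.018116i  (running Σ = +0.029471+0.017626i)
  m=-6: (-0.383489+0.030433i) × (+0.141604+0.198159i) = -0.060334-0.071682i  (running Σ = -0.030863-0.054057i)
  m=-5: (+0.001352-0.000904i) × (+0.113094-0.411272i) = -0.000219-0.000658i  (running Σ = -0.031082-0.054715i)
  m=-4: (+0.157336-0.309121i) × (-0.403815+0.177259i) = -0.008740+0.152717i  (running Σ = -0.039822+0.098002i)
  m=-3: (-0.007019-0.177172i) × (+0.098746+0.050804i) = +0.008308-0.017852i  (running Σ = -0.031514+0.080150i)
  m=-2: (+0.138692+0.226215i) × (+0.067556+0.321975i) = -0.063466+0.059938i  (running Σ = -0.094980+0.140088i)
  m=-1: (+0.205483+0.115046i) × (+0.178575-0.219932i) = +0.061997-0.024648i  (running Σ = -0.032984+0.115440i)
  m=0: (-0.233927-0.000000i) × (+0.249889+0.000000i) = -0.058456-0.000000i  (running Σ = -0.091439+0.115440i)
  m=1: (-0.205483+0.115046i) × (-0.178575-0.219932i) = +0.061997+0.024648i  (running Σ = -0.029443+0.140088i)
  m=2: (+0.138692-0.226215i) × (+0.067556-0.321975i) = -0.063466-0.059938i  (running Σ = -0.092909+0.080150i)
  m=3: (+0.007019-0.177172i) × (-0.098746+0.050804i) = +0.008308+0.017852i  (running Σ = -0.084601+0.098002i)
  m=4: (+0.157336+0.309121i) × (-0.403815-0.177259i) = -0.008740-0.152717i  (running Σ = -0.093341-0.054715i)
  m=5: (-0.001352-0.000904i) × (-0.113094-0.411272i) = -0.000219+0.000658i  (running Σ = -0.093560-0.054057i)
  m=6: (-0.383489-0.030433i) × (+0.141604-0.198159i) = -0.060334+0.071682i  (running Σ = -0.153894+0.017626i)
  m=7: (+0.383962-0.176655i) × (+0.090439-0.005572i) = +0.033741-0.018116i  (running Σ = -0.120153-0.000490i)
  m=8: (-0.124566+0.171136i) × (+0.013744+0.014946i) = -0.004270+0.000490i  (running Σ = -0.124423-0.000000i)
Σ over m = -0.124423-0.000000i; ×(4π/17) → -0.091973-0.000000i. Real part: -0.091973

-0.091973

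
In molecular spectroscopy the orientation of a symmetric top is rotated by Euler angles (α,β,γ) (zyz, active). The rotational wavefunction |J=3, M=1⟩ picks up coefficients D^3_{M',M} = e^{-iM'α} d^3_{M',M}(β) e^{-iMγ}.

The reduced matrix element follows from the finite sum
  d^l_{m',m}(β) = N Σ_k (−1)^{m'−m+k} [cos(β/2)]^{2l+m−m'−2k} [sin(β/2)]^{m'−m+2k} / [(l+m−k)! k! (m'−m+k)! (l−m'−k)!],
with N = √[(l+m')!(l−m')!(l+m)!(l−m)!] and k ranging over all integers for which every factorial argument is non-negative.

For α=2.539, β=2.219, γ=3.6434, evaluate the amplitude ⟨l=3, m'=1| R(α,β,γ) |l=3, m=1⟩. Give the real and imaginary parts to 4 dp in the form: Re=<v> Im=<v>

Split into d^3_{1,1}(β=2.2190) × two z-phases.
c=cos(2.219000/2)=0.445109, s=sin(2.219000/2)=0.895476; N=√[24·2·24·2]=48.000000
k∈{0,1,2} keeps every argument non-negative
  k=0: (−1)^0·48.0000/(48)·0.4451^6·0.8955^0 = +0.007777
  k=1: (−1)^1·48.0000/(6)·0.4451^4·0.8955^2 = -0.251805
  k=2: (−1)^2·48.0000/(8)·0.4451^2·0.8955^4 = +0.764365
d^3_{1,1}(2.2190) = +0.007777 -0.251805 +0.764365 = +0.520337
Attach z-rotation phases: D = e^{-i(1)(2.5390)}·(+0.520337)·e^{-i(1)(3.6434)} = +0.517696+0.052354i

Re=0.5177 Im=0.0524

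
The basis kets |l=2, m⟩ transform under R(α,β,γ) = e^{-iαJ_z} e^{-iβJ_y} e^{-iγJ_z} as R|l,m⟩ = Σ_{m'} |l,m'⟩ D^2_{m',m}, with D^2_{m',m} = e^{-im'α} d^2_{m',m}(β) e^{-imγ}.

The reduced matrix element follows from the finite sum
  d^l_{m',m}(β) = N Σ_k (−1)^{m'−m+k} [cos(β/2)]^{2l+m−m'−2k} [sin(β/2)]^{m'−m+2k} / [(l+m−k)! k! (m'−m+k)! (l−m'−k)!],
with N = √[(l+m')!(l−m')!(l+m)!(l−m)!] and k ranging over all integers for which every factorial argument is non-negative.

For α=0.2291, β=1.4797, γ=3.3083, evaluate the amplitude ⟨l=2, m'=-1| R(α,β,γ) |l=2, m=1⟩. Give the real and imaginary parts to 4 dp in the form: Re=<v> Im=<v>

Re=-0.5362 Im=-0.0335

D^2_{-1,1}(0.2291,1.4797,3.3083) = e^{-i·-1·0.2291}·d^2_{-1,1}(1.4797)·e^{-i·1·3.3083}. Compute d first:
Half-angle: c=0.738570, s=0.674177. N=√(1·6·6·1)=6.000000
The bounds max(0,m−m')=2 and min(l+m,l−m')=3 give 2 terms
  k=2: (−1)^0·6.0000/(2)·0.7386^2·0.6742^2 = +0.743793
  k=3: (−1)^1·6.0000/(6)·0.7386^0·0.6742^4 = -0.206584
d^2_{-1,1}(1.4797) = +0.743793 -0.206584 = +0.537210
Attach z-rotation phases: D = e^{-i(-1)(0.2291)}·(+0.537210)·e^{-i(1)(3.3083)} = -0.536164-0.033496i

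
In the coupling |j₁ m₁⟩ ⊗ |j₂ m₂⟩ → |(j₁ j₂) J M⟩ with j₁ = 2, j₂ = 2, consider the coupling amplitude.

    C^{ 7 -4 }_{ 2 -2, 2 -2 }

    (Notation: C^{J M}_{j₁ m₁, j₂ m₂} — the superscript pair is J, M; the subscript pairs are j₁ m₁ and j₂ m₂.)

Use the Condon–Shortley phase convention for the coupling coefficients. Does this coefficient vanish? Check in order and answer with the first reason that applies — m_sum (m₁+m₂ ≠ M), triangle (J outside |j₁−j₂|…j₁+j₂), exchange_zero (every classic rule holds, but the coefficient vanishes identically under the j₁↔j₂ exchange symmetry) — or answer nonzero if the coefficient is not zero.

triangle

m-sum: m₁+m₂ = -2+(-2) = -4, M = -4  ✓
triangle: need |j₁−j₂| ≤ J ≤ j₁+j₂, i.e. J ∈ [0, 4]; J = 7 is outside ✗ ⇒ coefficient is 0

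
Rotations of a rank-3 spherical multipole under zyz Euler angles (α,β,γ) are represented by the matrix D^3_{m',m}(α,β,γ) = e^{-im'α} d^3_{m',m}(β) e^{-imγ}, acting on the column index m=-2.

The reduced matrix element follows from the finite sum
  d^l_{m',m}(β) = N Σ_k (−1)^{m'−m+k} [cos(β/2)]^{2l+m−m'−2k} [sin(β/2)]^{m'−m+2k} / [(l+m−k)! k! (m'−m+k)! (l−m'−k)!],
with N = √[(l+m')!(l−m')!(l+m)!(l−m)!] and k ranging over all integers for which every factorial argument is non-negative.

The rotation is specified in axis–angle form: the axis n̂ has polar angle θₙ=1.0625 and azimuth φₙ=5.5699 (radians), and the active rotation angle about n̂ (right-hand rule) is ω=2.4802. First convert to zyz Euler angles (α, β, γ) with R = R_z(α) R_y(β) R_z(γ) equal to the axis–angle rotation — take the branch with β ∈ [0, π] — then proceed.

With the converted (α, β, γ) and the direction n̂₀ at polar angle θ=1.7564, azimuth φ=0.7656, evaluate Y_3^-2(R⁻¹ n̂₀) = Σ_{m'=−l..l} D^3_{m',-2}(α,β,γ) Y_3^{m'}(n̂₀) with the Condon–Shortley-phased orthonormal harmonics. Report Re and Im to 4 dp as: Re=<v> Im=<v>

Re=0.1881 Im=0.2802

Axis–angle → zyz. n̂ = (sinθₙcosφₙ, sinθₙsinφₙ, cosθₙ) = (+0.660612, -0.571599, +0.486690), ω = 2.4802.
R = I cosω + sinω [n̂]ₓ + (1−cosω) n̂n̂ᵀ gives
  R = [-0.008344, -0.974520, +0.224145; -0.376654, -0.204581, -0.903481; +0.926316, -0.091964, -0.365350]
β = atan2(√(R₁₃²+R₂₃²), R₃₃) = 1.944805; α = atan2(R₂₃, R₁₃) mod 2π = 4.955570; γ = atan2(R₃₂, −R₃₁) mod 2π = 3.240548
Need the full column D^3_{m',-2} for m'=−3..3 at α=4.9556, β=1.9448, γ=3.2405.
cos(β/2)=0.563316, sin(β/2)=0.826242
d^3_{-3,-2}: single k=1 term ⇒ +0.114800;  D = -0.091851+0.068866i
d^3_{-2,-2}: k∈[0..1] ⇒ +0.031953 -0.343710 = -0.311757;  D = +0.241574+0.197064i
d^3_{-1,-2}: k∈[0..1] ⇒ -0.148207 +0.637687 = +0.489480;  D = +0.208972-0.442630i
d^3_{0,-2}: k∈[0..1] ⇒ +0.376516 -0.810015 = -0.433499;  D = -0.425037-0.085235i
d^3_{1,-2}: k∈[0..1] ⇒ -0.637687 +0.685942 = +0.048255;  D = +0.002184+0.048206i
d^3_{2,-2}: k∈[0..1] ⇒ +0.739439 -0.318158 = +0.421281;  D = -0.403876+0.119841i
d^3_{3,-2}: single k=0 term ⇒ -0.531328;  D = +0.269352+0.457995i
Y_3^{m'}(θ=1.7564,φ=0.7656) and Σ D·Y over m':
  (-0.0919+0.0689i)·(-0.2630-0.2962i)  (+0.2416+0.1971i)·(-0.0072+0.1820i)  (+0.2090-0.4426i)·(-0.1900+0.1826i)  (-0.4250-0.0852i)·(+0.1949+0.0000i)  (+0.0022+0.0482i)·(+0.1900+0.1826i)  (-0.4039+0.1198i)·(-0.0072-0.1820i)  (+0.2694+0.4580i)·(+0.2630-0.2962i)
Y_3^-2(R⁻¹ n̂) = +0.188072+0.280171i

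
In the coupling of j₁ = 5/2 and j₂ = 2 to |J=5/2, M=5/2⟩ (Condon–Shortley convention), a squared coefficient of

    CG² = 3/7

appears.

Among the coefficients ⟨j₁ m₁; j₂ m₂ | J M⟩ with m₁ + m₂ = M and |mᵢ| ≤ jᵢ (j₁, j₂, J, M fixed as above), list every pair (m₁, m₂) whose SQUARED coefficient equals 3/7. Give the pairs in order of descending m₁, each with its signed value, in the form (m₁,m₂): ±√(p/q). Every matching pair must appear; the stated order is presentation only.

Admissible pairs with m₁+m₂ = M = 5/2: (1/2,2), (3/2,1), (5/2,0)
  (m₁,m₂)=(5/2,0): CG² = 5/14, CG = +√(5/14)
  (m₁,m₂)=(3/2,1): CG² = 3/7, CG = −√(3/7)   ← matches the target
  (m₁,m₂)=(1/2,2): CG² = 3/14, CG = +√(3/14)
Pairs with CG² = 3/7: (3/2,1): −√(3/7)

(3/2,1): −√(3/7)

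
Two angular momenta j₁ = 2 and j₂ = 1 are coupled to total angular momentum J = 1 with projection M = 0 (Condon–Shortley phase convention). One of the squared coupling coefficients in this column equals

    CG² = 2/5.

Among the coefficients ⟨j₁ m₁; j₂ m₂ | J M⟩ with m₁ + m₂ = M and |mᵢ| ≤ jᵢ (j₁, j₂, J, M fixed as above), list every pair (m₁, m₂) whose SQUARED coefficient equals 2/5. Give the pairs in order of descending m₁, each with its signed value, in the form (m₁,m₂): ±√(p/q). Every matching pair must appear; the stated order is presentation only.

Admissible pairs with m₁+m₂ = M = 0: (-1,1), (0,0), (1,-1)
  (m₁,m₂)=(1,-1): CG² = 3/10, CG = +√(3/10)
  (m₁,m₂)=(0,0): CG² = 2/5, CG = −√(2/5)   ← matches the target
  (m₁,m₂)=(-1,1): CG² = 3/10, CG = +√(3/10)
Pairs with CG² = 2/5: (0,0): −√(2/5)

(0,0): −√(2/5)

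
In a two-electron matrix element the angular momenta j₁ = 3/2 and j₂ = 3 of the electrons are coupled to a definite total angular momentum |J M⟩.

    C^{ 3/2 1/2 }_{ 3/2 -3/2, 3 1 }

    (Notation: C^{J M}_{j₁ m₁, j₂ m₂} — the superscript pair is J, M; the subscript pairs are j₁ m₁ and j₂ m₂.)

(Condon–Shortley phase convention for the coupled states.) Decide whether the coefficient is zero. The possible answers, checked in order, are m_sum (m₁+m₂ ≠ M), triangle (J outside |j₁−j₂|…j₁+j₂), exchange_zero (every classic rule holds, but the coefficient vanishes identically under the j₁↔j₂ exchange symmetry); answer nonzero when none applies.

m-sum: m₁+m₂ = -3/2+1 = -1/2, M = 1/2  ✗ ⇒ coefficient is 0

m_sum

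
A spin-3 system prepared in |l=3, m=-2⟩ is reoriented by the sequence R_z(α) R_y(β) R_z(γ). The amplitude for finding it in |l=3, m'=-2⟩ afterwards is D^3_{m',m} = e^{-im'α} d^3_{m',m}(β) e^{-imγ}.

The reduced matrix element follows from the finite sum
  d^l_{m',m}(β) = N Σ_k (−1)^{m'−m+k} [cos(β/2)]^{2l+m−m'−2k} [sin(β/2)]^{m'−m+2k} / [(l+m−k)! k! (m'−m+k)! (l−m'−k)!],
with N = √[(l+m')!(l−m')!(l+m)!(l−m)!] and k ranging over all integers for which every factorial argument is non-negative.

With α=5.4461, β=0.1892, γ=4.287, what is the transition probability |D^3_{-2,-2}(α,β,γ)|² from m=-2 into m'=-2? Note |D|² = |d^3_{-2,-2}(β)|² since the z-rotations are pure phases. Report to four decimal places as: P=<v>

P=0.8643

Split into d^3_{-2,-2}(β=0.1892) × two z-phases.
With c≡cos(β/2)=0.995529 and s≡sin(β/2)=0.094459, N=[1·120·1·120]^{1/2}=120.000000
k: max(0,(-2)−(-2))=0 … min(3+(-2),3−(-2))=1
  k=0: (−1)^0·120.0000/(120)·0.9955^6·0.0945^0 = +0.973471
  k=1: (−1)^1·120.0000/(24)·0.9955^4·0.0945^2 = -0.043820
d^3_{-2,-2}(0.1892) = +0.973471 -0.043820 = +0.929651
|D^3_{-2,-2}|² = |d^3_{-2,-2}(β)|² = (+0.929651)² = 0.864250 (the z-rotation phases have unit modulus)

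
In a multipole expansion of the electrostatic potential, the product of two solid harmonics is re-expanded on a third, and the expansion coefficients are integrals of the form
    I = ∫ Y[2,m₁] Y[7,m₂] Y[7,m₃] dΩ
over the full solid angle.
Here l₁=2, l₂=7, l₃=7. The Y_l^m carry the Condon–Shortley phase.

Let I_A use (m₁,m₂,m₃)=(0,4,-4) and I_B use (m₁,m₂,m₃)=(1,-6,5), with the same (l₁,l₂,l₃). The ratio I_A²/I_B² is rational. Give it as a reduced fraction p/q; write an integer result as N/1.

64/4719

l's match ⇒ only the (l;m) 3-j factors differ between A and B.
A: triangle coeff Δ(2,7,7) = 1/185640; Σ_t [0,2]: t=0:+1/159667200 t=1:−1/7257600 t=2:+1/8709120 = -1/59875200; (3j)²=8/23205 [(2 7 7; 0 4 -4)], sign=+1
B: triangle coeff Δ(2,7,7) = 1/185640; Σ_t [0,1]: t=0:+1/79833600 t=1:−1/958003200 = 1/87091200; (3j)²=121/4760 [(2 7 7; 1 -6 5)], sign=+1
I_A²/I_B² = (8/23205)/(121/4760) = 64/4719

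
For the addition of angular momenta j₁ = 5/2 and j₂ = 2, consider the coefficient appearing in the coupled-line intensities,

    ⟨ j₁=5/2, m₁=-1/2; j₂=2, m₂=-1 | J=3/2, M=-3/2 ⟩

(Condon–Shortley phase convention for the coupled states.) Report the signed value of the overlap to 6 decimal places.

-0.507093

triangle: 3!·2!·1!/7! = 12/5040
(j±m)!: 2!·3!·1!·3!·0!·3! = 432
prefactor² = (2J+1)·Δ·N² = 144/35
  k=1: −1/(1!·2!·2!·0!·0!·1!) = -1/4
Σ = -1/4  ⇒  CG² = 144/35·(-1/4)² = 9/35
CG = −√(9/35) = -0.507093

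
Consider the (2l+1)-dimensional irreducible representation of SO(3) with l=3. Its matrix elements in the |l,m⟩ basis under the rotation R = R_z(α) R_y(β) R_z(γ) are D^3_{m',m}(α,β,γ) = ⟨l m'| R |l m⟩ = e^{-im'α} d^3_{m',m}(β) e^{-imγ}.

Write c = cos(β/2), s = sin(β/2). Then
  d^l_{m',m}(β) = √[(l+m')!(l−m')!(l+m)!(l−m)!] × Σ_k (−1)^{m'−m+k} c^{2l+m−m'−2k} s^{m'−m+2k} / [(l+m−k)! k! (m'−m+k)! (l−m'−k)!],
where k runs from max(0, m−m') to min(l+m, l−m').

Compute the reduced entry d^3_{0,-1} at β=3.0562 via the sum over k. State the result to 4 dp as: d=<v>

d=-0.1464

d^3_{0,-1}(β=3.0562) via the finite sum:
With c≡cos(β/2)=0.042683 and s≡sin(β/2)=0.999089, N=[6·6·2·24]^{1/2}=41.569219
Admissible k: 0..2 (factorial args all ≥0)
  k=0: (−1)^1·41.5692/(12)·0.0427^5·0.9991^1 = -0.000000
  k=1: (−1)^2·41.5692/(4)·0.0427^3·0.9991^3 = +0.000806
  k=2: (−1)^3·41.5692/(12)·0.0427^1·0.9991^5 = -0.147187
d^3_{0,-1}(3.0562) = -0.000000 +0.000806 -0.147187 = -0.146382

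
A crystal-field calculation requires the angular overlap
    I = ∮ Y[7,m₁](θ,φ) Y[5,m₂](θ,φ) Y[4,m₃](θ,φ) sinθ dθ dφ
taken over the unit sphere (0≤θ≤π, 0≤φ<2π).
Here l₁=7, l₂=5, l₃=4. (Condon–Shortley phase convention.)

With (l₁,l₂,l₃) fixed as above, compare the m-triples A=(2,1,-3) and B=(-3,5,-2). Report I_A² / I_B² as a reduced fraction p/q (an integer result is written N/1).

l's match ⇒ only the (l;m) 3-j factors differ between A and B.
A: triangle coeff Δ(7,5,4) = 1/6126120; Σ_t [4,5]: t=4:+1/138240 t=5:−1/518400 = 11/2073600; (3j)²=77/4420 [(7 5 4; 2 1 -3)], sign=-1
B: triangle coeff Δ(7,5,4) = 1/6126120; Σ_t [8,8]: t=8:+1/3870720 = 1/3870720; (3j)²=675/136136 [(7 5 4; -3 5 -2)], sign=+1
I_A²/I_B² = (77/4420)/(675/136136) = 11858/3375

11858/3375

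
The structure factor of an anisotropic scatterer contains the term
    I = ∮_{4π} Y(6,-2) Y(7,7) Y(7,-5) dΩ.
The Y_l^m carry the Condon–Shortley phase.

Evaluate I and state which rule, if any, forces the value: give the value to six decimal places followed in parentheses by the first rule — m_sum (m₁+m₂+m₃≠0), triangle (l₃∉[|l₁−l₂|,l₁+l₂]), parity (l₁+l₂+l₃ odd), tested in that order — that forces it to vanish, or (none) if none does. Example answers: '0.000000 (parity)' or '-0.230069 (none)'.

0.169125 (none)

Rules hold: Σm=0, L=20 even, 1≤7≤13.
N = 13·15·15 = 2925
Δ = 6!·6!·8!/21! = 1/2444321880
Racah Σ t=0..6: t=0:+1/2612736000 t=1:−1/20736000 t=2:+1/1658880 t=3:−1/746496 t=4:+1/1658880 t=5:−1/20736000 t=6:+1/2612736000 = -1/4354560
⇒ 3j(6 7 7; 0 0 0)² = 1000/138567, sgn +1
Racah Σ t=6..6: t=6:+1/1393459200 = 1/1393459200
⇒ 3j(6 7 7; -2 7 -5)² = 11/646, sgn +1
4πI² = N·(3j₀)²·(3jₘ)² = 37500/104329
I = +1·√(0.35944/4π) = 0.16912514
No selection rule forces the value: the integral is nonzero (none).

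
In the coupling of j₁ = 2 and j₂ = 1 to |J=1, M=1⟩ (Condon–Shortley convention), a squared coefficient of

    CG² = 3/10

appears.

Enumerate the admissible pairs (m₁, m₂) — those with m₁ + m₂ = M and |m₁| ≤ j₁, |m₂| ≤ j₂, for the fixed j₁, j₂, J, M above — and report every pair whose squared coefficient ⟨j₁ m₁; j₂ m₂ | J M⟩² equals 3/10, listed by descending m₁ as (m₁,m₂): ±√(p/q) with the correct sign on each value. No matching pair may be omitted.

Admissible pairs with m₁+m₂ = M = 1: (0,1), (1,0), (2,-1)
  (m₁,m₂)=(2,-1): CG² = 3/5, CG = +√(3/5)
  (m₁,m₂)=(1,0): CG² = 3/10, CG = −√(3/10)   ← matches the target
  (m₁,m₂)=(0,1): CG² = 1/10, CG = +√(1/10)
Pairs with CG² = 3/10: (1,0): −√(3/10)

(1,0): −√(3/10)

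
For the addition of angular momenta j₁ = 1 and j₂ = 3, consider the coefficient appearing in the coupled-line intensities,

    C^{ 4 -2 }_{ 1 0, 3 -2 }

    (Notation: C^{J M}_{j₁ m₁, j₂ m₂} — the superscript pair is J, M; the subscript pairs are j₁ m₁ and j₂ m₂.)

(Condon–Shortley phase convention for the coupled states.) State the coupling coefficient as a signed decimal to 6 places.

+√(3/7) ≈ +0.654654

√[9·0!2!6!/9! · 1!1!1!5!2!6!] = √(43200/7)
  +(−1)^0/∏(0,0,1,1,1,5)! = 1/120  (running 1/120)
⟨..|..⟩ = √(43200/7)·(1/120) = +0.654654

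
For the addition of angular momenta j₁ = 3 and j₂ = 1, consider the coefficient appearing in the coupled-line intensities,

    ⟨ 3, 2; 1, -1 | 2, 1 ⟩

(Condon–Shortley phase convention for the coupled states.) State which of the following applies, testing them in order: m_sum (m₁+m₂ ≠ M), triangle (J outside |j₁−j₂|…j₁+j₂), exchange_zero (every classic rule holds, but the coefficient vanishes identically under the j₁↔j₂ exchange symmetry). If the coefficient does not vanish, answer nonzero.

m-sum: m₁+m₂ = 2+(-1) = 1, M = 1  ✓
triangle: |j₁−j₂| = 2 ≤ J = 2 ≤ j₁+j₂ = 4  ✓
exchange: j₁≠j₂ or m₁≠m₂ — the exchange symmetry imposes no constraint here
value check: CG = +√(10/21) = +0.690066 ≠ 0

nonzero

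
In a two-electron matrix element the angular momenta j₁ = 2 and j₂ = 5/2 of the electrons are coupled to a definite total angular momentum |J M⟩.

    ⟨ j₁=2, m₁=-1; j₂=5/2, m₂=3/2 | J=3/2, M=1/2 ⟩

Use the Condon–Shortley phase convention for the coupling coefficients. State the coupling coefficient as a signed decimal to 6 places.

j₁+j₂−J=3  J+j₁−j₂=1  J−j₁+j₂=2  j₁+j₂+J+1=7
(j₁±m₁, j₂±m₂, J±M) = (1,3,4,1,2,1)
P² = 96/35
sum k=2..3:
  [2] +1/4 = 1/4
  [3] −1/6 = -1/6
S = 1/12
C² = P²·S² = 2/105 ; C = +0.138013

+√(2/105) = +0.138013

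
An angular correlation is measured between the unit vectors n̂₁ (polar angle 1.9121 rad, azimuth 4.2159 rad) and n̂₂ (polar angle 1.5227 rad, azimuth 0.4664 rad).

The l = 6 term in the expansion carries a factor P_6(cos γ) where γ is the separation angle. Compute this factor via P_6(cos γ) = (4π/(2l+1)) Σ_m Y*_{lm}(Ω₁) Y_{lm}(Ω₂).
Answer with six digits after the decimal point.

-0.373185

Addition theorem: P_6(cos γ) = (4π/13) Σ_m Y*_{lm}(Ω₁) Y_{lm}(Ω₂), m = −6…6:
  term(m=-6) = -0.14194 - 0.07862j   from Y*(Ω₁)=0.33376 + 0.05477j, Y(Ω₂)=-0.45177 - 0.16143j
  term(m=-5) = -0.03312 + 0.00339j   from Y*(Ω₁)=0.25489 - 0.32900j, Y(Ω₂)=-0.05518 - 0.05791j
  term(m=-4) = 0.01716 - 0.01475j   from Y*(Ω₁)=-0.02637 - 0.05982j, Y(Ω₂)=0.10056 + 0.33117j
  term(m=-3) = -0.00749 + 0.02898j   from Y*(Ω₁)=0.32141 + 0.02620j, Y(Ω₂)=-0.01585 + 0.09147j
  term(m=-2) = -0.01886 - 0.05088j   from Y*(Ω₁)=0.09516 - 0.14594j, Y(Ω₂)=0.18551 - 0.25021j
  term(m=-1) = 0.02136 + 0.01486j   from Y*(Ω₁)=0.12708 + 0.23458j, Y(Ω₂)=0.08713 - 0.04387j
  term(m=+0) = -0.06028 + 0.00000j   from Y*(Ω₁)=0.19927 + 0.00000j, Y(Ω₂)=-0.30252 + 0.00000j
  term(m=+1) = 0.02136 - 0.01486j   from Y*(Ω₁)=-0.12708 + 0.23458j, Y(Ω₂)=-0.08713 - 0.04387j
  term(m=+2) = -0.01886 + 0.05088j   from Y*(Ω₁)=0.09516 + 0.14594j, Y(Ω₂)=0.18551 + 0.25021j
  term(m=+3) = -0.00749 - 0.02898j   from Y*(Ω₁)=-0.32141 + 0.02620j, Y(Ω₂)=0.01585 + 0.09147j
  term(m=+4) = 0.01716 + 0.01475j   from Y*(Ω₁)=-0.02637 + 0.05982j, Y(Ω₂)=0.10056 - 0.33117j
  term(m=+5) = -0.03312 - 0.00339j   from Y*(Ω₁)=-0.25489 - 0.32900j, Y(Ω₂)=0.05518 - 0.05791j
  term(m=+6) = -0.14194 + 0.07862j   from Y*(Ω₁)=0.33376 - 0.05477j, Y(Ω₂)=-0.45177 + 0.16143j
Total Σ_m = -0.38606 - 0.00000j. Multiply by 0.966644: -0.37319 - 0.00000j. P_6(cos γ) = -0.373185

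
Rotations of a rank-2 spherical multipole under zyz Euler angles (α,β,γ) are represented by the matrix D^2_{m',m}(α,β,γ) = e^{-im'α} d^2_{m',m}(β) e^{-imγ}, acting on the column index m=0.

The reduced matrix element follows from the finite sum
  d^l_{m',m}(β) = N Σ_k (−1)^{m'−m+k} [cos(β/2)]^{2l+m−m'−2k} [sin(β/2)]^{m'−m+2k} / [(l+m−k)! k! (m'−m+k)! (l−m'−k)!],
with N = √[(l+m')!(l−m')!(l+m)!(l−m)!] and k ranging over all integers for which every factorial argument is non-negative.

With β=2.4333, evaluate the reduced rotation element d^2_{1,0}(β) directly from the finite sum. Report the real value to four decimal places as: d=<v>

d=0.6051

d^2_{1,0}(β=2.4333) via the finite sum:
Half-angle: c=0.346790, s=0.937943. N=√(6·1·2·2)=4.898979
k∈{0,1} keeps every argument non-negative
  k=0: (−1)^1·4.8990/(2)·0.3468^3·0.9379^1 = -0.095819
  k=1: (−1)^2·4.8990/(2)·0.3468^1·0.9379^3 = +0.700924
d^2_{1,0}(2.4333) = -0.095819 +0.700924 = +0.605105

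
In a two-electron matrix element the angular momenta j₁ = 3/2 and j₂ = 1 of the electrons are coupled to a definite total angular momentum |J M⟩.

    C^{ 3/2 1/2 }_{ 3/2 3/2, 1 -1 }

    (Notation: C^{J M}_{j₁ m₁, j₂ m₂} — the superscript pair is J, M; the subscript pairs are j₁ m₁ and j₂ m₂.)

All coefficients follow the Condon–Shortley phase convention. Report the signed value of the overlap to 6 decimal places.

√[4·1!2!1!/5! · 3!0!0!2!2!1!] = √(8/5)
  +(−1)^0/∏(0,1,0,0,2,1)! = 1/2  (running 1/2)
⟨..|..⟩ = √(8/5)·(1/2) = +0.632456

+√(2/5) = +0.632456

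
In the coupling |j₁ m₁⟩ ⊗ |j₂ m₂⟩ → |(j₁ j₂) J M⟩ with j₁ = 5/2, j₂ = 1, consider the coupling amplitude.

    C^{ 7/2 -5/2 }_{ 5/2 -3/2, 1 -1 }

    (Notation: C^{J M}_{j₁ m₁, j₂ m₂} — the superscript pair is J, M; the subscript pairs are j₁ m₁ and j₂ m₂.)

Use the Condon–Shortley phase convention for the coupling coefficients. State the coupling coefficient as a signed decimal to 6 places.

+√(5/7) ≈ +0.845154

j₁+j₂−J=0  J+j₁−j₂=5  J−j₁+j₂=2  j₁+j₂+J+1=8
(j₁±m₁, j₂±m₂, J±M) = (1,4,0,2,1,6)
P² = 11520/7
sum k=0..0:
  [0] +1/48 = 1/48
S = 1/48
C² = P²·S² = 5/7 ; C = +0.845154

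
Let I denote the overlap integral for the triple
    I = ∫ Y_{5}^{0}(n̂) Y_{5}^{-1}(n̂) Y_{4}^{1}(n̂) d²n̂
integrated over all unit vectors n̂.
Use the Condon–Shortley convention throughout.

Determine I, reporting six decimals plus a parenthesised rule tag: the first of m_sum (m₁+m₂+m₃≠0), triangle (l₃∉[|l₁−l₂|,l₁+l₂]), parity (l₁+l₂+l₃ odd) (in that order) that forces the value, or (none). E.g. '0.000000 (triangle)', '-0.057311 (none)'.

-0.053153 (none)

m-sum 0 ✓  L=14 even ✓  0≤4≤10 ✓
Π(2lᵢ+1) = 11×11×9 = 1089
triangle coeff Δ(5,5,4) = 1/3153150
Σ_t [1,5]: t=1:−1/69120 t=2:+1/1728 t=3:−1/576 t=4:+1/1728 t=5:−1/69120 = -7/11520
(3j)²=2/143 [(5 5 4; 0 0 0)], sign=-1
Σ_t [1,4]: t=1:−1/17280 t=2:+1/1152 t=3:−1/864 t=4:+1/6912 = -7/34560
(3j)²=1/429 [(5 5 4; 0 -1 1)], sign=+1
⇒ 4πI² = 6/169
I = (-1)√(6/169/(4π)) = -0.05315295
No selection rule forces the value: the integral is nonzero (none).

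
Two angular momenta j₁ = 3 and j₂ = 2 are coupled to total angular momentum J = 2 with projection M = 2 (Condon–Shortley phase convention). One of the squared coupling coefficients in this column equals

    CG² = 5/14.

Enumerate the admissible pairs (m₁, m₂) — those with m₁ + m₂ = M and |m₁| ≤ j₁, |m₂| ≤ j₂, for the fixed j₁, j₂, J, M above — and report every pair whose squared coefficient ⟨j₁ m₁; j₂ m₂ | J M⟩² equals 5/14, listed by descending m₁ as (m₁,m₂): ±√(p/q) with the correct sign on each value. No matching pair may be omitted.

(3,-1): +√(5/14); (2,0): −√(5/14)

Admissible pairs with m₁+m₂ = M = 2: (0,2), (1,1), (2,0), (3,-1)
  (m₁,m₂)=(3,-1): CG² = 5/14, CG = +√(5/14)   ← matches the target
  (m₁,m₂)=(2,0): CG² = 5/14, CG = −√(5/14)   ← matches the target
  (m₁,m₂)=(1,1): CG² = 3/14, CG = +√(3/14)
  (m₁,m₂)=(0,2): CG² = 1/14, CG = −√(1/14)
Pairs with CG² = 5/14: (3,-1): +√(5/14); (2,0): −√(5/14)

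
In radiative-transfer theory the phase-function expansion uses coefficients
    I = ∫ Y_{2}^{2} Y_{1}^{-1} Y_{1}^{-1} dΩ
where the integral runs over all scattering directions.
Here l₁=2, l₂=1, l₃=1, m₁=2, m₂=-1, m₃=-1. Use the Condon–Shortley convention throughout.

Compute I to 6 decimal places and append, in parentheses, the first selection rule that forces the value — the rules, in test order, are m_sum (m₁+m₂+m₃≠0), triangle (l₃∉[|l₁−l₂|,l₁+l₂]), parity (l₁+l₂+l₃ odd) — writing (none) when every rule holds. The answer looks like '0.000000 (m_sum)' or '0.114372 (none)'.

Checks pass: Σm=0; 4 even; l₃=1∈[1,3].
(2·2+1)(2·1+1)(2·1+1) = 45
Δ: 2! 2! 0! / 5! → 1/30
sum: t=1:−1/1 = -1/1
3j²(2 1 1; 0 0 0) = Δ·Π!·Σ² = 2/15  (sign +1)
sum: t=0:+1/4 = 1/4
3j²(2 1 1; 2 -1 -1) = Δ·Π!·Σ² = 1/5  (sign +1)
combine: 4πI² = 45·2/15·1/5 = 6/5
take √, sign +1: I = 0.30901936
No selection rule forces the value: the integral is nonzero (none).

0.309019 (none)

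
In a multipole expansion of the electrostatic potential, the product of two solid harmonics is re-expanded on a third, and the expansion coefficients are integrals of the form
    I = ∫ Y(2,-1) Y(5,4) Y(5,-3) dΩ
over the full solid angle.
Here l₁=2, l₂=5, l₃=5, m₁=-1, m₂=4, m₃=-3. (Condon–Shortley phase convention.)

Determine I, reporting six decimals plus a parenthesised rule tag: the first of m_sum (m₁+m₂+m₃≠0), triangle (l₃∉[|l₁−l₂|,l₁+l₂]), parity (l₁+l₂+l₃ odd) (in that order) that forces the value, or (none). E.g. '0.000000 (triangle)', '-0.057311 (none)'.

Checks pass: Σm=0; 12 even; l₃=5∈[3,7].
(2·2+1)(2·5+1)(2·5+1) = 605
Δ: 2! 2! 8! / 13! → 1/38610
sum: t=0:+1/2880 t=1:−1/576 t=2:+1/2880 = -1/960
3j²(2 5 5; 0 0 0) = Δ·Π!·Σ² = 10/429  (sign +1)
sum: t=1:−1/80640 t=2:+1/10080 = 1/11520
3j²(2 5 5; -1 4 -3) = Δ·Π!·Σ² = 49/1430  (sign +1)
combine: 4πI² = 605·10/429·49/1430 = 245/507
take √, sign +1: I = 0.19609844
No selection rule forces the value: the integral is nonzero (none).

0.196098 (none)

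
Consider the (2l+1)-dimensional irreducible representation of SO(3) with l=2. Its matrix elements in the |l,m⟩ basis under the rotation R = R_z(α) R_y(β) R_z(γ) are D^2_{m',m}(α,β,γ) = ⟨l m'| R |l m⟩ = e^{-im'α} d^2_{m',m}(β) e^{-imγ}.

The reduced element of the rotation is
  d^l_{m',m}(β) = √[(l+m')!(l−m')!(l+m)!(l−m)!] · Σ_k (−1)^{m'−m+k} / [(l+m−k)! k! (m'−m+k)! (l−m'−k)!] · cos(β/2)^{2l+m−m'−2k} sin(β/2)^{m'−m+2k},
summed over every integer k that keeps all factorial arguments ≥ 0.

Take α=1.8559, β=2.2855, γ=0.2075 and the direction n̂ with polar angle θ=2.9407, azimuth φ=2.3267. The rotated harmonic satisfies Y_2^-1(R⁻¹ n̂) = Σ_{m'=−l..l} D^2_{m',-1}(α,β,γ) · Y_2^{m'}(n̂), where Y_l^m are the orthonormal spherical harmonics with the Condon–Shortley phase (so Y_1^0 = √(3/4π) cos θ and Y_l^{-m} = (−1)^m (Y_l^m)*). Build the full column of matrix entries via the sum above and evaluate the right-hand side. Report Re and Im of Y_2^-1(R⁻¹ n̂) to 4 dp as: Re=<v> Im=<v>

Need the full column D^2_{m',-1} for m'=−2..2 at α=1.8559, β=2.2855, γ=0.2075.
cos(β/2)=0.415094, sin(β/2)=0.909778
d^2_{-2,-1}: single k=1 term ⇒ +0.130138;  D = -0.092727-0.091311i
d^2_{-1,-1}: k∈[0..1] ⇒ +0.029688 -0.427844 = -0.398156;  D = +0.188297-0.350817i
d^2_{0,-1}: k∈[0..1] ⇒ -0.159386 +0.765648 = +0.606262;  D = +0.593257+0.124899i
d^2_{1,-1}: k∈[0..1] ⇒ +0.427844 -0.685082 = -0.257238;  D = +0.019943+0.256463i
d^2_{2,-1}: single k=0 term ⇒ -0.625149;  D = +0.584477-0.221807i
Y_2^{m'}(θ=2.9407,φ=2.3267) and Σ D·Y over m':
  (-0.0927-0.0913i)·(-0.0009+0.0154i)  (+0.1883-0.3508i)·(+0.1036+0.1099i)  (+0.5933+0.1249i)·(+0.5931+0.0000i)  (+0.0199+0.2565i)·(-0.1036+0.1099i)  (+0.5845-0.2218i)·(-0.0009-0.0154i)
Y_2^-1(R⁻¹ n̂) = +0.377232+0.023929i

Re=0.3772 Im=0.0239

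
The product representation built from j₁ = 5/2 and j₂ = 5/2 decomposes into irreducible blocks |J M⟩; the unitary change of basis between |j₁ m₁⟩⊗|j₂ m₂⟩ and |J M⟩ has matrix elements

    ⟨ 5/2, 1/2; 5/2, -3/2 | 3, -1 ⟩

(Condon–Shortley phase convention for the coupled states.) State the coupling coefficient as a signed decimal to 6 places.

√[7·2!3!3!/9! · 3!2!1!4!2!4!] = √(96/5)
  +(−1)^0/∏(0,2,2,1,1,2)! = 1/8  (running 1/8)
  +(−1)^1/∏(1,1,1,0,2,3)! = -1/12  (running 1/24)
⟨..|..⟩ = √(96/5)·(1/24) = +0.182574

+√(1/30) = +0.182574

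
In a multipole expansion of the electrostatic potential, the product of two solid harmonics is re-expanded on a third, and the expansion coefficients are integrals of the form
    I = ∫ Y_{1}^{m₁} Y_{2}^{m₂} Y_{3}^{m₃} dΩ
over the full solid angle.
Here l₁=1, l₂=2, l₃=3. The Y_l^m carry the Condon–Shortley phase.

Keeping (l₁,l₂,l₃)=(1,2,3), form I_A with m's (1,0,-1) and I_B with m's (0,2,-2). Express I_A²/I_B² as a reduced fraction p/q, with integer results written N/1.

Shared (l₁,l₂,l₃)=(1,2,3): N and (l;000)² cancel in I_A²/I_B².
A: Δ = 0!·2!·4!/7! = 1/105; Racah Σ t=0..0: t=0:+1/8 = 1/8; ⇒ 3j(1 2 3; 1 0 -1)² = 2/35, sgn +1
B: Δ = 0!·2!·4!/7! = 1/105; Racah Σ t=0..0: t=0:+1/24 = 1/24; ⇒ 3j(1 2 3; 0 2 -2)² = 1/21, sgn -1
I_A²/I_B² = (2/35)/(1/21) = 6/5

6/5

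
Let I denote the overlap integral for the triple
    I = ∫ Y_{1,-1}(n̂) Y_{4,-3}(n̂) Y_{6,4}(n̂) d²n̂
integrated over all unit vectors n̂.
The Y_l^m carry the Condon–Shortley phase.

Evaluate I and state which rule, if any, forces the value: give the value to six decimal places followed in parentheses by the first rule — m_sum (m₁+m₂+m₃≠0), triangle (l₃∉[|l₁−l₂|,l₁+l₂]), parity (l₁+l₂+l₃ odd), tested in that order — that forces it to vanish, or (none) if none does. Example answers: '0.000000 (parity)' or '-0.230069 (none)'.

|1−4|≤6≤1+4 violated ⇒ I = 0

0.000000 (triangle)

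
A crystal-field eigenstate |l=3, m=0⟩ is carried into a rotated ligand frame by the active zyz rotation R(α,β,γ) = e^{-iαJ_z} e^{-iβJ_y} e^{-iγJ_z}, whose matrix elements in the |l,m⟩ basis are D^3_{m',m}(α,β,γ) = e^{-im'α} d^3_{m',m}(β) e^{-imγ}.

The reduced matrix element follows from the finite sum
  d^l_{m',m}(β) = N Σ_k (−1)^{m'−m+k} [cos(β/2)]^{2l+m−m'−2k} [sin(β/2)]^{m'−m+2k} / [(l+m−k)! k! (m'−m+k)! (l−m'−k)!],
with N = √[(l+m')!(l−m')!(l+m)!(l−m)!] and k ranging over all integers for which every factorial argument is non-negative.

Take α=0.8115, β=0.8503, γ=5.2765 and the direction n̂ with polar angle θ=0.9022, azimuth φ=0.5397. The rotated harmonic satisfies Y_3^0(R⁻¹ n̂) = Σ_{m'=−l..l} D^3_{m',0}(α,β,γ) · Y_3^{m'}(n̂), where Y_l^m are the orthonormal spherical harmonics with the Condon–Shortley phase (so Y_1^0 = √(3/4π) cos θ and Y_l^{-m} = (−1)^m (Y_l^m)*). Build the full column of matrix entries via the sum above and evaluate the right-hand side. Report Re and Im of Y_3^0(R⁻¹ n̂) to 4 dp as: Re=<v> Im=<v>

Re=0.6463 Im=0.0000

Need the full column D^3_{m',0} for m'=−3..3 at α=0.8115, β=0.8503, γ=5.2765.
cos(β/2)=0.910977, sin(β/2)=0.412457
d^3_{-3,0}: single k=3 term ⇒ +0.237233;  D = -0.180357+0.154113i
d^3_{-2,0}: k∈[2..3] ⇒ +0.641724 -0.131550 = +0.510174;  D = -0.026621+0.509479i
d^3_{-1,0}: k∈[1..3] ⇒ +0.896410 -0.551279 +0.037670 = +0.382801;  D = +0.263524+0.277653i
d^3_{0,0}: k∈[0..3] ⇒ +0.571537 -1.054460 +0.216159 -0.004924 = -0.271688;  D = -0.271688+0.000000i
d^3_{1,0}: k∈[0..2] ⇒ -0.896410 +0.551279 -0.037670 = -0.382801;  D = -0.263524+0.277653i
d^3_{2,0}: k∈[0..1] ⇒ +0.641724 -0.131550 = +0.510174;  D = -0.026621-0.509479i
d^3_{3,0}: single k=0 term ⇒ -0.237233;  D = +0.180357+0.154113i
Y_3^{m'}(θ=0.9022,φ=0.5397) and Σ D·Y over m':
  (-0.1804+0.1541i)·(-0.0097-0.2014i)  (-0.0266+0.5095i)·(+0.1841-0.3439i)  (+0.2635+0.2777i)·(+0.2004-0.1201i)  (-0.2717+0.0000i)·(-0.2495+0.0000i)  (-0.2635+0.2777i)·(-0.2004-0.1201i)  (-0.0266-0.5095i)·(+0.1841+0.3439i)  (+0.1804+0.1541i)·(+0.0097-0.2014i)
Y_3^0(R⁻¹ n̂) = +0.646319-0.000000i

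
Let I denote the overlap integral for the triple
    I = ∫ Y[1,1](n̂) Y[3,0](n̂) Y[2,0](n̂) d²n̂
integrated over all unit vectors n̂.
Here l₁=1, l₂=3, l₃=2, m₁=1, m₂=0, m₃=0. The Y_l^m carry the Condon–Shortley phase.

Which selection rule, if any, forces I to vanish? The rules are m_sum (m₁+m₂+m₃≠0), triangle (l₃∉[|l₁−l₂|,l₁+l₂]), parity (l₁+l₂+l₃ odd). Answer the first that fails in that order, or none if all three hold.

m_sum

Σmᵢ = 1  ✗
l₃∈[|l₁−l₂|,l₁+l₂]=[2,4], have l₃=2
Σlᵢ = 6 ⇒ even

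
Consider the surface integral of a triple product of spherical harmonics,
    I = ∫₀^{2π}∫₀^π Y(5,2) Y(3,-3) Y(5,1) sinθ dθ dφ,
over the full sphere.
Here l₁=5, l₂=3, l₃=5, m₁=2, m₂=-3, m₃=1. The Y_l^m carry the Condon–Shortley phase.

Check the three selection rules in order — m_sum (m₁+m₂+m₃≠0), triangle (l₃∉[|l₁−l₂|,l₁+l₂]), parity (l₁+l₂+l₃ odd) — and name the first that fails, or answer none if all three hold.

parity

Σmᵢ = 0  ✓
l₃∈[|l₁−l₂|,l₁+l₂]=[2,8], have l₃=5  ✓
Σlᵢ = 13 ⇒ odd  ✗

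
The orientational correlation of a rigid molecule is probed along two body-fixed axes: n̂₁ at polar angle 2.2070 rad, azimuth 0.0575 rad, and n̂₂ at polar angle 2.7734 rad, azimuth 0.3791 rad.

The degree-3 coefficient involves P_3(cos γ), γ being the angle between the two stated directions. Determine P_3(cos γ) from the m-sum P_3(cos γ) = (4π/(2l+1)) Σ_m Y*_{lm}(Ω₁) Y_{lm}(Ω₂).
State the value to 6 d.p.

Summing Y*_{l m}(θ₁,φ₁)·Y_{l m}(θ₂,φ₂) over m ∈ [−3, 3]; prefactor 4π/(2·3+1) = 1.795196:
  m=-3: (+0.213906+0.037269i) × (+0.008172-0.017655i) = +0.002406-0.003472i  (running Σ = +0.002406-0.003472i)
  m=-2: (-0.390263-0.045079i) × (-0.089688+0.084937i) = +0.038831-0.029105i  (running Σ = +0.041237-0.032577i)
  m=-1: (+0.198547+0.011429i) × (+0.362255-0.144311i) = +0.073574-0.024512i  (running Σ = +0.114811-0.057089i)
  m=0: (+0.273815-0.000000i) × (-0.470808+0.000000i) = -0.128914+0.000000i  (running Σ = -0.014104-0.057089i)
  m=1: (-0.198547+0.011429i) × (-0.362255-0.144311i) = +0.073574+0.024512i  (running Σ = +0.059471-0.032577i)
  m=2: (-0.390263+0.045079i) × (-0.089688-0.084937i) = +0.038831+0.029105i  (running Σ = +0.098301-0.003472i)
  m=3: (-0.213906+0.037269i) × (-0.008172-0.017655i) = +0.002406+0.003472i  (running Σ = +0.100707+0.000000i)
Total Σ_m = +0.100707+0.000000i. Multiply by 1.795196: +0.180789+0.000000i. P_3(cos γ) = 0.180789

0.180789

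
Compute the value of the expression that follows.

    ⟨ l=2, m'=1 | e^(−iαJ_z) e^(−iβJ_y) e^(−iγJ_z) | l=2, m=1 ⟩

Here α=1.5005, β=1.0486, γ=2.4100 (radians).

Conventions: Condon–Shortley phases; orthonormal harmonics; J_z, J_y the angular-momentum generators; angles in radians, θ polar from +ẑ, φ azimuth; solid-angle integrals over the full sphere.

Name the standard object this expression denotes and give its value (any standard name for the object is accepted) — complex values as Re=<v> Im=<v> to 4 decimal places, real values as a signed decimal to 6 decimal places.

This is a Wigner D-matrix element — the rotation-matrix element ⟨l m'| R(α,β,γ) |l m⟩ in the angular-momentum basis.
Split into d^2_{1,1}(β=1.0486) × two z-phases.
c=cos(1.048600/2)=0.865675, s=sin(1.048600/2)=0.500607; N=√[6·1·6·1]=6.000000
The bounds max(0,m−m')=0 and min(l+m,l−m')=1 give 2 terms
  k=0: (−1)^0·6.0000/(6)·0.8657^4·0.5006^0 = +0.561589
  k=1: (−1)^1·6.0000/(2)·0.8657^2·0.5006^2 = -0.563410
d^2_{1,1}(1.0486) = +0.561589 -0.563410 = -0.001821
D = (+0.070238-0.997530i)·(-0.001821)·(-0.744111-0.668056i) = +0.001309-0.001266i

Wigner D-matrix element, Re=0.0013 Im=-0.0013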